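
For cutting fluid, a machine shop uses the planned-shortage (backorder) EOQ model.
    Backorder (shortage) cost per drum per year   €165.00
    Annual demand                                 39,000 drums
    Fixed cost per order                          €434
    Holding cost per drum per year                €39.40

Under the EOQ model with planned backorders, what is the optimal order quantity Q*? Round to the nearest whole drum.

1,032 drums

Basic EOQ = √(2·39,000·434/39.4) = 926.924
Backorder adjustment √((H+b)/b) = √((39.4+165)/165) = 1.1130
Q* = 926.924 × 1.1130 ≈ 1,031.67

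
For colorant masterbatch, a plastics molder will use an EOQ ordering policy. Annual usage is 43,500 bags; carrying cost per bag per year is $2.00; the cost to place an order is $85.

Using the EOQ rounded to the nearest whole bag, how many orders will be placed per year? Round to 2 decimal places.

2DS/H = 2·43,500·85/2 = 3,697,500.00
EOQ = √3,697,500.00 ≈ 1,922.89 → Q = 1,923
N = D/Q = 43,500/1,923 ≈ 22.621 orders/yr

22.62 orders per year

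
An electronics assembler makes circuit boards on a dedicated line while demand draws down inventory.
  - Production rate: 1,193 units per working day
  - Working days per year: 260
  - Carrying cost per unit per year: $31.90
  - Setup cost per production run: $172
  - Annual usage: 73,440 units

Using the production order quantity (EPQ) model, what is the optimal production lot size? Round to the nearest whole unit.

1,019 units

d = 73,440/260 = 282.4615 units/day;  effective holding cost H(1 − d/p) = 31.9·(1 − 282.4615/1193) = 24.34717
Q* = √(2DS / H_eff) = √(2·73,440·172 / 24.34717) ≈ 1,018.64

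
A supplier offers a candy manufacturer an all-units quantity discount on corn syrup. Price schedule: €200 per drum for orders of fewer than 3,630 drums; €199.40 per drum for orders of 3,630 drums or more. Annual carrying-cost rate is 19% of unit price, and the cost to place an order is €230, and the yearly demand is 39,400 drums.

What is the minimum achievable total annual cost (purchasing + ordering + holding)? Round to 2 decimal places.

€7,906,243.32

H₁ = 19%×€200 = €38.0000;  H₂ = 19%×€199.40 = €37.8860
EOQ₁ = √(2×39,400×230/38.0000) = 690.61  (< 3,630, feasible at tier 1)
EOQ₂ = √(2×39,400×230/37.8860) = 691.65  (< 3,630 → use Q = 3,630 at tier-2 price)
TC(tier 1 (EOQ₁), Q≈690.6) = €7,906,243.32
TC(tier 2, Q≈3,630.0) = €7,927,619.51
Minimum at tier 1 (EOQ₁): €7,906,243.32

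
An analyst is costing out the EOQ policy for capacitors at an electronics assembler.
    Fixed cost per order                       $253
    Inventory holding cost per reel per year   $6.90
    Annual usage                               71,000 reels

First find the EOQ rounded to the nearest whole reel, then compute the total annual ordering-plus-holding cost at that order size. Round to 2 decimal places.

$15,744.50

Q* = √(2·D·S / H) = √(2·71,000·253 / 6.9) = √5,206,666.7 ≈ 2,281.81 → Q = 2,282 reels
Ordering: D/Q × S = 71,000/2,282 × $253 = $7,871.60
Holding:  Q/2 × H = 2,282/2 × $6.9 = $7,872.90
Total = $7,871.60 + $7,872.90 = $15,744.50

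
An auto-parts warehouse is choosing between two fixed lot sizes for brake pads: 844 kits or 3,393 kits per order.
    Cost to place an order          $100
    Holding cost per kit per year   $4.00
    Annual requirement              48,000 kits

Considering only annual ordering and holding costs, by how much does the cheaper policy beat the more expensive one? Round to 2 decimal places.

$825.47

TC(Q) = (D/Q)S + (Q/2)H
TC(844) = (48,000/844)×100 + (844/2)×4 = $7,375.20
TC(3,393) = (48,000/3,393)×100 + (3,393/2)×4 = $8,200.68
|ΔTC| = |$7,375.20 − $8,200.68| = $825.47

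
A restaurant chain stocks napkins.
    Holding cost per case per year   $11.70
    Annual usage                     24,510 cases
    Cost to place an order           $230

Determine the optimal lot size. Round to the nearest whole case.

982 cases

2DS/H = 2·24,510·230/11.7 = 963,641.03
EOQ = √963,641.03 ≈ 981.65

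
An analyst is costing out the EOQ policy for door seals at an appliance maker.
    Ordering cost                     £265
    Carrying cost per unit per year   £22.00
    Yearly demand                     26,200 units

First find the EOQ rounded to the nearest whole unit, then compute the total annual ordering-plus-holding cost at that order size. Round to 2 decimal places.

£17,478.33

Q* = √(2·D·S / H) = √(2·26,200·265 / 22) = √631,181.8 ≈ 794.47 → Q = 794 units
Orders/yr = 26,200/794 = 32.997; ordering cost = 32.997 × £265 = £8,744.33
Average inventory = 794/2 = 397; holding cost = 397 × £22 = £8,734.00
Total = £8,744.33 + £8,734.00 = £17,478.33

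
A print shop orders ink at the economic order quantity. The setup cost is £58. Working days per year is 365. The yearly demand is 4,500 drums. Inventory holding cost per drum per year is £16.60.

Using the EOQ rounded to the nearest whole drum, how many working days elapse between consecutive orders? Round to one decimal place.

Q* = √(2·D·S / H) = √(2·4,500·58 / 16.6) = √31,445.8 ≈ 177.33 → Q = 177 drums
Days between orders = 365 / (D/Q) = 365 / 25.424 ≈ 14.357

14.4 days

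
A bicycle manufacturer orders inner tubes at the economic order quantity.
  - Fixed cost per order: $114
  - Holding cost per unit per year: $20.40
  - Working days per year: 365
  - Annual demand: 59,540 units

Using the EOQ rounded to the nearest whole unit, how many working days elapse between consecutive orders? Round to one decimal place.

5.0 days

2DS/H = 2·59,540·114/20.4 = 665,447.06
EOQ = √665,447.06 ≈ 815.75 → Q = 816 units
T = Q/D × 365 days = 816/59,540 × 365 = 5.002 days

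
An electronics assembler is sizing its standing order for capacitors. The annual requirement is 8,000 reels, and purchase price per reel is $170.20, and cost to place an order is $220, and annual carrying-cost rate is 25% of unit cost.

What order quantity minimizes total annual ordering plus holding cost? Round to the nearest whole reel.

288 reels

Holding cost per reel per year: H = 25% × $170.2 = $42.5500
Optimal lot size Q* = (2 × 8,000 × $220 / $42.55)^½ ≈ 287.62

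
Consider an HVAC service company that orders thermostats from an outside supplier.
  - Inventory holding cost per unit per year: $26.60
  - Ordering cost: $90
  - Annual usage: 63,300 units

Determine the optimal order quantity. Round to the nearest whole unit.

654 units

Q* = √(2·D·S / H) = √(2·63,300·90 / 26.6) = √428,345.9 ≈ 654.48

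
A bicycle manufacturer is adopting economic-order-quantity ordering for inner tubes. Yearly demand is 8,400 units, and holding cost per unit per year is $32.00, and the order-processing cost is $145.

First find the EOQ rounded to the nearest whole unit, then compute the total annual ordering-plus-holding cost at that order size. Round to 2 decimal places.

2DS/H = 2·8,400·145/32 = 76,125.00
EOQ = √76,125.00 ≈ 275.91 → Q = 276 units
Orders/yr = 8,400/276 = 30.435; ordering cost = 30.435 × $145 = $4,413.04
Average inventory = 276/2 = 138; holding cost = 138 × $32 = $4,416.00
Total = $4,413.04 + $4,416.00 = $8,829.04

$8,829.04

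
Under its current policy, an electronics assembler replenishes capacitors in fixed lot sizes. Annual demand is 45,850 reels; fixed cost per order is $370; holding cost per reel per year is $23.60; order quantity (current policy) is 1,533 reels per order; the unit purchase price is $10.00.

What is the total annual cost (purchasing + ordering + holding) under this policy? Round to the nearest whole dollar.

$487,656

Annual ordering cost = (D/Q)·S = (45,850/1,533) × 370 = $11,066.21
Annual holding cost  = (Q/2)·H = (1,533/2) × 23.6 = $18,089.40
Purchase cost = D·C = 45,850 × 10 = $458,500.00
Total = $11,066.21 + $18,089.40 + $458,500.00 = $487,655.61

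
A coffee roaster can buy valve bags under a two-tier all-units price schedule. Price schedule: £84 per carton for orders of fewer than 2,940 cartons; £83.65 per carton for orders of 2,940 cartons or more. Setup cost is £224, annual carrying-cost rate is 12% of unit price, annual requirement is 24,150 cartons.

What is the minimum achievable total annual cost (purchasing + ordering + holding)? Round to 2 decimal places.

H₁ = 12%×£84 = £10.0800;  H₂ = 12%×£83.65 = £10.0380
EOQ₁ = √(2×24,150×224/10.0800) = 1,036.02  (< 2,940, feasible at tier 1)
EOQ₂ = √(2×24,150×224/10.0380) = 1,038.18  (< 2,940 → use Q = 2,940 at tier-2 price)
TC(tier 1 (EOQ₁), Q≈1,036.0) = £2,039,043.06
TC(tier 2, Q≈2,940.0) = £2,036,743.36
Minimum at tier 2: £2,036,743.36

£2,036,743.36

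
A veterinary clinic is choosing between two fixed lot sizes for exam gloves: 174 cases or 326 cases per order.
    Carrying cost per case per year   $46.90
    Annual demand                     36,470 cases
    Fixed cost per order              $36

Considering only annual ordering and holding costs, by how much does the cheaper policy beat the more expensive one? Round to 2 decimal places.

$46.24

TC(Q) = (D/Q)S + (Q/2)H
TC(174) = (36,470/174)×36 + (174/2)×46.9 = $11,625.82
TC(326) = (36,470/326)×36 + (326/2)×46.9 = $11,672.06
Lots of 174 are cheaper by $46.24.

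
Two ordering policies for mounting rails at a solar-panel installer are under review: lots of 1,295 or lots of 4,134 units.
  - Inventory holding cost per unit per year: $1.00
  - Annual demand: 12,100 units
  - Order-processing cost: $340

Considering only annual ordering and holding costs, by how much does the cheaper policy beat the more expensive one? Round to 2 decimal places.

For each Q, cost = (D/Q)·S + (Q/2)·H.
TC(1,295) = (12,100/1,295)×340 + (1,295/2)×1 = $3,824.33
TC(4,134) = (12,100/4,134)×340 + (4,134/2)×1 = $3,062.16
|ΔTC| = |$3,824.33 − $3,062.16| = $762.17

$762.17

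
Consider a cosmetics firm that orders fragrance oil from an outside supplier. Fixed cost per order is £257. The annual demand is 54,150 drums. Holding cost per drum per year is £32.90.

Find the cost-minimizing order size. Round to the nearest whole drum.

Q* = √(2·D·S / H) = √(2·54,150·257 / 32.9) = √845,990.9 ≈ 919.78

920 drums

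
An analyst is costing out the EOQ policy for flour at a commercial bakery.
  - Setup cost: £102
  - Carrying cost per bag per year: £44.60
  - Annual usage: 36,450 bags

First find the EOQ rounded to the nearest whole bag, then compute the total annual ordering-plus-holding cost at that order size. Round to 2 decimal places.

£18,210.90

EOQ = √(2DS/H) = √(2 × 36,450 × 102 / 44.6)
    = √(166,721.97) ≈ 408.32 → Q = 408 bags
Ordering: D/Q × S = 36,450/408 × £102 = £9,112.50
Holding:  Q/2 × H = 408/2 × £44.6 = £9,098.40
Total = £9,112.50 + £9,098.40 = £18,210.90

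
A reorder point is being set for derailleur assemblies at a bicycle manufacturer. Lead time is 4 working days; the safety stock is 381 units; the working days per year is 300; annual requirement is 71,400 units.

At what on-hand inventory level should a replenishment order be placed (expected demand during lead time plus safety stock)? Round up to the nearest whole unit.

Daily demand d = 71,400 / 300 = 238.000 units/day
Demand during lead time = 238.000 × 4 = 952.00
Reorder point = 952.00 + 381 = 1,333.00 → round up

1,333 units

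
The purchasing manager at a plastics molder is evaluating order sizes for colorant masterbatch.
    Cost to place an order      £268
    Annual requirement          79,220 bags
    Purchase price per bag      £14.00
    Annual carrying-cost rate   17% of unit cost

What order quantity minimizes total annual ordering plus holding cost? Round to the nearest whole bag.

H = i·C = 0.17 × £14 = £2.3800 per bag-year
2DS/H = 2·79,220·268/2.38 = 17,841,142.86
EOQ = √17,841,142.86 ≈ 4,223.88

4,224 bags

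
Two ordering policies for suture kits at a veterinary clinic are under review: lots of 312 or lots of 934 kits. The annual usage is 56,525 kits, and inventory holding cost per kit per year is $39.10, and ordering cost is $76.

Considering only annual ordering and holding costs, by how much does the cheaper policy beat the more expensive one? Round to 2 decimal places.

TC(Q) = (D/Q)S + (Q/2)H
TC(312) = (56,525/312)×76 + (312/2)×39.1 = $19,868.51
TC(934) = (56,525/934)×76 + (934/2)×39.1 = $22,859.16
Lots of 312 are cheaper by $2,990.65.

$2,990.65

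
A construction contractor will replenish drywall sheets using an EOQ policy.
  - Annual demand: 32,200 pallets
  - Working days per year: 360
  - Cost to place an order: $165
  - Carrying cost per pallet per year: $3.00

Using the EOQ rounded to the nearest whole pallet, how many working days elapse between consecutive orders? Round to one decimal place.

Optimal lot size Q* = (2 × 32,200 × $165 / $3)^½ ≈ 1,882.02 → Q = 1,882 pallets
T = Q/D × 360 days = 1,882/32,200 × 360 = 21.041 days

21.0 days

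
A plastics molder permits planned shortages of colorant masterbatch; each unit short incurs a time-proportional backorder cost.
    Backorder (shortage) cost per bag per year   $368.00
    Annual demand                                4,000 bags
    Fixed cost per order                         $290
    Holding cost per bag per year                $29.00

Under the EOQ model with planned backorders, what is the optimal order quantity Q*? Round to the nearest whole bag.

294 bags

Basic EOQ = √(2·4,000·290/29) = 282.843
Backorder adjustment √((H+b)/b) = √((29+368)/368) = 1.0387
Q* = 282.843 × 1.0387 ≈ 293.78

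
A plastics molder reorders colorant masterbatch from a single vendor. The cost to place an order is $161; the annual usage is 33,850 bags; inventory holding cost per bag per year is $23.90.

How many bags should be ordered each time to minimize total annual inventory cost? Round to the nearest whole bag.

EOQ = √(2DS/H) = √(2 × 33,850 × 161 / 23.9)
    = √(456,054.39) ≈ 675.32

675 bags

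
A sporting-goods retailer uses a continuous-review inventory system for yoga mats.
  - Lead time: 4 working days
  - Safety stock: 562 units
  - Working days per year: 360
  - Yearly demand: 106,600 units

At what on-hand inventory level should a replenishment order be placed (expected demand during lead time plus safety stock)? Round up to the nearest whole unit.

1,747 units

Daily demand d = 106,600 / 360 = 296.111 units/day
Demand during lead time = 296.111 × 4 = 1,184.44
Reorder point = 1,184.44 + 562 = 1,746.44 → round up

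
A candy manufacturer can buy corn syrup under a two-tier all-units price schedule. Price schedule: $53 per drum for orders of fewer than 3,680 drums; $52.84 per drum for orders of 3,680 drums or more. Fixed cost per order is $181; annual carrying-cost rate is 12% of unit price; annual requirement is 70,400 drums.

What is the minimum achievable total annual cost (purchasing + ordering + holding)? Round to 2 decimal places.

$3,735,065.68

H₁ = 12%×$53 = $6.3600;  H₂ = 12%×$52.84 = $6.3408
EOQ₁ = √(2×70,400×181/6.3600) = 2,001.76  (< 3,680, feasible at tier 1)
EOQ₂ = √(2×70,400×181/6.3408) = 2,004.79  (< 3,680 → use Q = 3,680 at tier-2 price)
TC(tier 1 (EOQ₁), Q≈2,001.8) = $3,743,931.20
TC(tier 2, Q≈3,680.0) = $3,735,065.68
Minimum at tier 2: $3,735,065.68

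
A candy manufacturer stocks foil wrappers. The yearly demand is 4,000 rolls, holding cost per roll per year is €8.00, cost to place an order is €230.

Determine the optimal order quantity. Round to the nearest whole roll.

Q* = √(2·D·S / H) = √(2·4,000·230 / 8) = √230,000.0 ≈ 479.58

480 rolls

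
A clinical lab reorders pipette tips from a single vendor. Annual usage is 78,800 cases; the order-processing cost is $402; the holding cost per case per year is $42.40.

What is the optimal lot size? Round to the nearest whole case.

Q* = √(2·D·S / H) = √(2·78,800·402 / 42.4) = √1,494,226.4 ≈ 1,222.39

1,222 cases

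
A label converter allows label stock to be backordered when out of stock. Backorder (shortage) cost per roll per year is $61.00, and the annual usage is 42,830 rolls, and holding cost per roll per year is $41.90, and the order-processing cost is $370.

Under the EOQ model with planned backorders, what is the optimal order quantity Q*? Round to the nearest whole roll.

1,130 rolls

Q* = √(2DS/H) · √((H + b)/b)
   = √(2 × 42,830 × 370 / 41.9) · √((41.9 + 61) / 61)
   = 869.727 × 1.2988 ≈ 1,129.60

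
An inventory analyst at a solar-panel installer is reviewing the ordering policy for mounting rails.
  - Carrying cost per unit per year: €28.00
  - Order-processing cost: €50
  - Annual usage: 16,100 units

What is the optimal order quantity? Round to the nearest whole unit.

Q* = √(2·D·S / H) = √(2·16,100·50 / 28) = √57,500.0 ≈ 239.79

240 units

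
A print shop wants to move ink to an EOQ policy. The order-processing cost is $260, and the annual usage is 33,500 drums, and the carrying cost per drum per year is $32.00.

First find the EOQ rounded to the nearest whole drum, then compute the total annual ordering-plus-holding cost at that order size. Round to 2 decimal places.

$23,610.17

EOQ = √(2DS/H) = √(2 × 33,500 × 260 / 32)
    = √(544,375.00) ≈ 737.82 → Q = 738 drums
Annual ordering cost = (D/Q)·S = (33,500/738) × 260 = $11,802.17
Annual holding cost  = (Q/2)·H = (738/2) × 32 = $11,808.00
Total = $11,802.17 + $11,808.00 = $23,610.17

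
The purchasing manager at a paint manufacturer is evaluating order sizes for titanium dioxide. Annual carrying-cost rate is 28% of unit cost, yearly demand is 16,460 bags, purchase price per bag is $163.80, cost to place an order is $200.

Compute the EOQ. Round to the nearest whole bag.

379 bags

H = i·C = 0.28 × $163.8 = $45.8640 per bag-year
2DS/H = 2·16,460·200/45.864 = 143,554.86
EOQ = √143,554.86 ≈ 378.89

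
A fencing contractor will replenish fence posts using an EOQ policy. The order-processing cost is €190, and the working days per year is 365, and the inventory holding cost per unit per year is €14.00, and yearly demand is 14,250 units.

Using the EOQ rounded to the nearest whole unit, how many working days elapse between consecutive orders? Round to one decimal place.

Optimal lot size Q* = (2 × 14,250 × €190 / €14)^½ ≈ 621.92 → Q = 622 units
Days between orders = 365 / (D/Q) = 365 / 22.910 ≈ 15.932

15.9 days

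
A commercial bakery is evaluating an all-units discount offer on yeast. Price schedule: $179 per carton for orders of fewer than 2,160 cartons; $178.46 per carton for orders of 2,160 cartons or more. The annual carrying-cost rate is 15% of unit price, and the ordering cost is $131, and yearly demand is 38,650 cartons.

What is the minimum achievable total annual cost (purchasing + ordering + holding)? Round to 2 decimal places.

H₁ = 15%×$179 = $26.8500;  H₂ = 15%×$178.46 = $26.7690
EOQ₁ = √(2×38,650×131/26.8500) = 614.12  (< 2,160, feasible at tier 1)
EOQ₂ = √(2×38,650×131/26.7690) = 615.05  (< 2,160 → use Q = 2,160 at tier-2 price)
TC(tier 1 (EOQ₁), Q≈614.1) = $6,934,839.12
TC(tier 2, Q≈2,160.0) = $6,928,733.57
Minimum at tier 2: $6,928,733.57

$6,928,733.57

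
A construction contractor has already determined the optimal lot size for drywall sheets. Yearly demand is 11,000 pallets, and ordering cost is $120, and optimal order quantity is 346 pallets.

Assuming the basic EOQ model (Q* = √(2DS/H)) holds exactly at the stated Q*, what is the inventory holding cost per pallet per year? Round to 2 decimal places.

EOQ relation: Q² = 2DS/H, so rearrange for the unknown.
H = 2DS / Q² = 2 × 11,000 × 120 / 346² = 22.0522

$22.05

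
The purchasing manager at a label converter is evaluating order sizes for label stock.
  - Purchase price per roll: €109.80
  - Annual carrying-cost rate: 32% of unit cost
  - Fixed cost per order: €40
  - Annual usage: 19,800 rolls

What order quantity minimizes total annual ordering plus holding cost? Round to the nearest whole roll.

Holding cost per roll per year: H = 32% × €109.8 = €35.1360
EOQ = √(2DS/H) = √(2 × 19,800 × 40 / 35.136)
    = √(45,081.97) ≈ 212.33

212 rolls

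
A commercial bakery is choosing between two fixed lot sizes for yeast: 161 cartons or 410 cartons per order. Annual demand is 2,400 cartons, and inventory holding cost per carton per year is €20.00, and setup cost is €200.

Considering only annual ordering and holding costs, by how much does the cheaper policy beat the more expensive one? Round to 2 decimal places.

Annual cost at Q: ordering D·S/Q plus holding Q·H/2.
TC(161) = (2,400/161)×200 + (161/2)×20 = €4,591.37
TC(410) = (2,400/410)×200 + (410/2)×20 = €5,270.73
Lots of 161 are cheaper by €679.37.

€679.37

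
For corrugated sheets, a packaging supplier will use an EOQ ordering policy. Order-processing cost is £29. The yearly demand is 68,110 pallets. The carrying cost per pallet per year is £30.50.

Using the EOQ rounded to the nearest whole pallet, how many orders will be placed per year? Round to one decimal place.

189.2 orders per year

Q* = √(2·D·S / H) = √(2·68,110·29 / 30.5) = √129,520.7 ≈ 359.89 → Q = 360
Orders per year = D/Q = 68,110 / 360 = 189.194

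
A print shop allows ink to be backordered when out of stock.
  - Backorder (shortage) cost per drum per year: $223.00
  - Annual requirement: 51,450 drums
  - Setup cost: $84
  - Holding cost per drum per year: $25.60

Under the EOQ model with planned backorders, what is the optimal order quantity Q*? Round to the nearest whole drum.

Q* = √(2DS/H) · √((H + b)/b)
   = √(2 × 51,450 × 84 / 25.6) · √((25.6 + 223) / 223)
   = 581.069 × 1.0558 ≈ 613.52

614 drums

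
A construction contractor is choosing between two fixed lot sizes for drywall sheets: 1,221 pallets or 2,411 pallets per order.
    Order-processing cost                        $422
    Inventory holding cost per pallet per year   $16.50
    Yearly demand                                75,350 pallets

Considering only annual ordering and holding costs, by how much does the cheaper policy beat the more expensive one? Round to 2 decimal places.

For each Q, cost = (D/Q)·S + (Q/2)·H.
TC(1,221) = (75,350/1,221)×422 + (1,221/2)×16.5 = $36,115.59
TC(2,411) = (75,350/2,411)×422 + (2,411/2)×16.5 = $33,079.34
|ΔTC| = |$36,115.59 − $33,079.34| = $3,036.25

$3,036.25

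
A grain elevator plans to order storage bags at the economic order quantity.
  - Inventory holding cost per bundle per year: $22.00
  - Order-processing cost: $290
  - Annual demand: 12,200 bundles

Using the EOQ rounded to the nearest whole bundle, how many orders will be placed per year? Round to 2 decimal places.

21.52 orders per year

Optimal lot size Q* = (2 × 12,200 × $290 / $22)^½ ≈ 567.13 → Q = 567
N = D/Q = 12,200/567 ≈ 21.517 orders/yr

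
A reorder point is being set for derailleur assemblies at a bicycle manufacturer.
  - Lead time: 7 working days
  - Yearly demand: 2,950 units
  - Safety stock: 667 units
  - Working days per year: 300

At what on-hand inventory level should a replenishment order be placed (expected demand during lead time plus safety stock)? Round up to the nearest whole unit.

Daily demand d = 2,950 / 300 = 9.833 units/day
Demand during lead time = 9.833 × 7 = 68.83
Reorder point = 68.83 + 667 = 735.83 → round up

736 units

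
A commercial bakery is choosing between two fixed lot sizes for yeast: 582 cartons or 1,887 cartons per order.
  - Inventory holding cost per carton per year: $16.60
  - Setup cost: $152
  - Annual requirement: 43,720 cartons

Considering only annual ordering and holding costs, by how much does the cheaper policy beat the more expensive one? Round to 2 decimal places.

$2,934.91

Annual cost at Q: ordering D·S/Q plus holding Q·H/2.
TC(582) = (43,720/582)×152 + (582/2)×16.6 = $16,248.88
TC(1,887) = (43,720/1,887)×152 + (1,887/2)×16.6 = $19,183.80
Lots of 582 are cheaper by $2,934.91.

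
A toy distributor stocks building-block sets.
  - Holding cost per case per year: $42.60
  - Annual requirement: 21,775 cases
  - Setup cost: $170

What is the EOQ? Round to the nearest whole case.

2DS/H = 2·21,775·170/42.6 = 173,791.08
EOQ = √173,791.08 ≈ 416.88

417 cases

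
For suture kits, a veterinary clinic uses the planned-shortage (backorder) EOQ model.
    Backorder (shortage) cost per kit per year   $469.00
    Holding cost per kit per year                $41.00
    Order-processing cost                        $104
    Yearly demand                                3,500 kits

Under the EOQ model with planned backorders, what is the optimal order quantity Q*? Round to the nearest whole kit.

Basic EOQ = √(2·3,500·104/41) = 133.252
Backorder adjustment √((H+b)/b) = √((41+469)/469) = 1.0428
Q* = 133.252 × 1.0428 ≈ 138.95

139 kits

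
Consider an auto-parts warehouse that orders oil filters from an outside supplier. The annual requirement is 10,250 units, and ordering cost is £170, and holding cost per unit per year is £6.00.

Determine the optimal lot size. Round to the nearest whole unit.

Optimal lot size Q* = (2 × 10,250 × £170 / £6)^½ ≈ 762.12

762 units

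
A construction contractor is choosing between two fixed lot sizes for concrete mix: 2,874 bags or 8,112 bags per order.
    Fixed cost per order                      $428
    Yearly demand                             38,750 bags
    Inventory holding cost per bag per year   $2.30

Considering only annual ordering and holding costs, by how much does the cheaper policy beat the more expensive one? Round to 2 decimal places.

For each Q, cost = (D/Q)·S + (Q/2)·H.
TC(2,874) = (38,750/2,874)×428 + (2,874/2)×2.3 = $9,075.80
TC(8,112) = (38,750/8,112)×428 + (8,112/2)×2.3 = $11,373.30
Lots of 2,874 are cheaper by $2,297.50.

$2,297.50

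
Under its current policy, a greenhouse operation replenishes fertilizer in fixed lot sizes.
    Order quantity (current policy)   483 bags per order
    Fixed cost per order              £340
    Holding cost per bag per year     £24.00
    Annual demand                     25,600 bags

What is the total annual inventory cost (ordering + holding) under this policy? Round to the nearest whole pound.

Orders/yr = 25,600/483 = 53.002; ordering cost = 53.002 × £340 = £18,020.70
Average inventory = 483/2 = 241.5; holding cost = 241.5 × £24 = £5,796.00
Total = £18,020.70 + £5,796.00 = £23,816.70

£23,817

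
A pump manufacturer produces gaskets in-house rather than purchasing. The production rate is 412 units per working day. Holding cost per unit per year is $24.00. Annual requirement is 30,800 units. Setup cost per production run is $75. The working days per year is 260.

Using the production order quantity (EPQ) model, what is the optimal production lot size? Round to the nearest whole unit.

Daily demand d = 30,800/260 = 118.462; p = 412; 1 − d/p = 0.71247
EPQ = √(2DS / (H(1 − d/p)))
    = √(2 × 30,800 × 75 / (24 × 0.71247)) ≈ 519.79

520 units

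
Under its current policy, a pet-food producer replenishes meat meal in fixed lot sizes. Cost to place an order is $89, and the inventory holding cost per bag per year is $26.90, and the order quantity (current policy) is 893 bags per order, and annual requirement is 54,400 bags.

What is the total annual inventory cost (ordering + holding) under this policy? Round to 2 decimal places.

Annual ordering cost = (D/Q)·S = (54,400/893) × 89 = $5,421.72
Annual holding cost  = (Q/2)·H = (893/2) × 26.9 = $12,010.85
Total = $5,421.72 + $12,010.85 = $17,432.57

$17,432.57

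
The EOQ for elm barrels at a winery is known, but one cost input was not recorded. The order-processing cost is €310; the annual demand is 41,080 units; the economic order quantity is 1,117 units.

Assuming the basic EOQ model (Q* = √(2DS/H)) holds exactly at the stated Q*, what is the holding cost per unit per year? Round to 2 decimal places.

Since Q* = (2DS/H)^½, squaring gives Q*²·H = 2DS.
H = 2DS / Q² = 2 × 41,080 × 310 / 1,117² = 20.4134

€20.41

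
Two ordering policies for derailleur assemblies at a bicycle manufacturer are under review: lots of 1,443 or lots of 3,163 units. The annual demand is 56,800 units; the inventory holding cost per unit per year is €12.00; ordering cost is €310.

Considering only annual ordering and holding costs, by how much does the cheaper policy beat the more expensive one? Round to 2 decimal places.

For each Q, cost = (D/Q)·S + (Q/2)·H.
TC(1,443) = (56,800/1,443)×310 + (1,443/2)×12 = €20,860.36
TC(3,163) = (56,800/3,163)×310 + (3,163/2)×12 = €24,544.87
Lots of 1,443 are cheaper by €3,684.51.

€3,684.51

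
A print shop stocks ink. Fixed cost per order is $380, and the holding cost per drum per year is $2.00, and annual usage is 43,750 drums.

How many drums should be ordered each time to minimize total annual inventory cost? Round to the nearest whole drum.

4,077 drums

Optimal lot size Q* = (2 × 43,750 × $380 / $2)^½ ≈ 4,077.38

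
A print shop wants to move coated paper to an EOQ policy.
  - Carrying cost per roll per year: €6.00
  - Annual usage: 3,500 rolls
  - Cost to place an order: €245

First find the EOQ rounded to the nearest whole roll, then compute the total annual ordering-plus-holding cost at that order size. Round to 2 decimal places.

€3,207.80

Q* = √(2·D·S / H) = √(2·3,500·245 / 6) = √285,833.3 ≈ 534.63 → Q = 535 rolls
Orders/yr = 3,500/535 = 6.542; ordering cost = 6.542 × €245 = €1,602.80
Average inventory = 535/2 = 267.5; holding cost = 267.5 × €6 = €1,605.00
Total = €1,602.80 + €1,605.00 = €3,207.80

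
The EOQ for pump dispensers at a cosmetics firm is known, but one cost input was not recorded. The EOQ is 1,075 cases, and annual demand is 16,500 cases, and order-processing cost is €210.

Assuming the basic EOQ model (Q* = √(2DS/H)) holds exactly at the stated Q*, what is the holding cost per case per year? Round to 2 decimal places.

€6.00

From Q* = √(2DS/H) ⇒ Q*² = 2DS/H.
H = 2DS / Q² = 2 × 16,500 × 210 / 1,075² = 5.9968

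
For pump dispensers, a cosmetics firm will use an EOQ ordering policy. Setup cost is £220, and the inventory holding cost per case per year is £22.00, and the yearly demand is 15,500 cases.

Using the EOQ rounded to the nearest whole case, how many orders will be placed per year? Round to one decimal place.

2DS/H = 2·15,500·220/22 = 310,000.00
EOQ = √310,000.00 ≈ 556.78 → Q = 557
N = D/Q = 15,500/557 ≈ 27.828 orders/yr

27.8 orders per year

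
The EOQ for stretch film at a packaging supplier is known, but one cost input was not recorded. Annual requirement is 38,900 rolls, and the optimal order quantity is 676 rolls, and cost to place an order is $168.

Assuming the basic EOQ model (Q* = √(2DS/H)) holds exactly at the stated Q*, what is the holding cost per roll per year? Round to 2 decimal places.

From Q* = √(2DS/H) ⇒ Q*² = 2DS/H.
H = 2DS / Q² = 2 × 38,900 × 168 / 676² = 28.6019

$28.60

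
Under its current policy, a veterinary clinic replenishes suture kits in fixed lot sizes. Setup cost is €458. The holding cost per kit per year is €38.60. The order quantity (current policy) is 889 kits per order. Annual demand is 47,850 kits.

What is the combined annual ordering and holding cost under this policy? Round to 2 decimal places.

Orders/yr = 47,850/889 = 53.825; ordering cost = 53.825 × €458 = €24,651.63
Average inventory = 889/2 = 444.5; holding cost = 444.5 × €38.6 = €17,157.70
Total = €24,651.63 + €17,157.70 = €41,809.33

€41,809.33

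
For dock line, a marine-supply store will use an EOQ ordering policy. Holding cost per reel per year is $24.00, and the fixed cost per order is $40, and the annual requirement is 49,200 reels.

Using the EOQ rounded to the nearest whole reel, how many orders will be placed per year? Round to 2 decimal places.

2DS/H = 2·49,200·40/24 = 164,000.00
EOQ = √164,000.00 ≈ 404.97 → Q = 405
Orders per year = D/Q = 49,200 / 405 = 121.481

121.48 orders per year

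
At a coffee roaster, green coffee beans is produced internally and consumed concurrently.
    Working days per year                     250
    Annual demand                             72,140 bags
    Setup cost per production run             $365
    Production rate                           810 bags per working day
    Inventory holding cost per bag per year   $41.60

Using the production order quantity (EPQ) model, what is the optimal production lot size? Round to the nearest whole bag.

1,402 bags

Daily demand d = 72,140/250 = 288.560; p = 810; 1 − d/p = 0.64375
EPQ = √(2DS / (H(1 − d/p)))
    = √(2 × 72,140 × 365 / (41.6 × 0.64375)) ≈ 1,402.31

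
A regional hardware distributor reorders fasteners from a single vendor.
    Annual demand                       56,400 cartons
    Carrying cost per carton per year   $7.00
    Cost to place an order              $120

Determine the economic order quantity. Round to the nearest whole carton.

2DS/H = 2·56,400·120/7 = 1,933,714.29
EOQ = √1,933,714.29 ≈ 1,390.58

1,391 cartons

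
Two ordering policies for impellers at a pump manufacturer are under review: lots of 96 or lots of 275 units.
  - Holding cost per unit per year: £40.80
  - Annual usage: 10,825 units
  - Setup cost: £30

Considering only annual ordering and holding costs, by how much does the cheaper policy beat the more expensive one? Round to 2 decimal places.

£1,449.70

For each Q, cost = (D/Q)·S + (Q/2)·H.
TC(96) = (10,825/96)×30 + (96/2)×40.8 = £5,341.21
TC(275) = (10,825/275)×30 + (275/2)×40.8 = £6,790.91
|ΔTC| = |£5,341.21 − £6,790.91| = £1,449.70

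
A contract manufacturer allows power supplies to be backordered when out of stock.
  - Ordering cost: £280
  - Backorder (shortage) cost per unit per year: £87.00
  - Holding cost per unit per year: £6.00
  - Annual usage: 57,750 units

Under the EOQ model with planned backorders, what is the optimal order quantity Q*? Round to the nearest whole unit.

Basic EOQ = √(2·57,750·280/6) = 2,321.637
Backorder adjustment √((H+b)/b) = √((6+87)/87) = 1.0339
Q* = 2,321.637 × 1.0339 ≈ 2,400.36

2,400 units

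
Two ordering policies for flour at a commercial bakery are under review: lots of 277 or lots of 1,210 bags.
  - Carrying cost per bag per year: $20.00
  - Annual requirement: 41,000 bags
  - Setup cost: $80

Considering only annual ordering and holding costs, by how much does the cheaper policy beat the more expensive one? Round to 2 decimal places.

For each Q, cost = (D/Q)·S + (Q/2)·H.
TC(277) = (41,000/277)×80 + (277/2)×20 = $14,611.16
TC(1,210) = (41,000/1,210)×80 + (1,210/2)×20 = $14,810.74
Cheaper: Q = 277.  Difference = $199.59

$199.59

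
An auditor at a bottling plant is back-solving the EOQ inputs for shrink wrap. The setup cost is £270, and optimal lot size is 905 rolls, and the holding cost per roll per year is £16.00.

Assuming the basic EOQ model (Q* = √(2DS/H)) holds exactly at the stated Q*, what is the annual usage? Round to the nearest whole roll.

From Q* = √(2DS/H) ⇒ Q*² = 2DS/H.
D = Q²H / (2S) = 905² × 16 / (2 × 270) = 24,267.41

24,267 rolls per year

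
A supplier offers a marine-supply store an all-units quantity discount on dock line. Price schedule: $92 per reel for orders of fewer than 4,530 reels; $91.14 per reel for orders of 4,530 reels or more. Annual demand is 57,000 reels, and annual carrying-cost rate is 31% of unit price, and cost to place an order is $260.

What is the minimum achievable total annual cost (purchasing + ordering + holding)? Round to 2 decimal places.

H₁ = 31%×$92 = $28.5200;  H₂ = 31%×$91.14 = $28.2534
EOQ₁ = √(2×57,000×260/28.5200) = 1,019.45  (< 4,530, feasible at tier 1)
EOQ₂ = √(2×57,000×260/28.2534) = 1,024.24  (< 4,530 → use Q = 4,530 at tier-2 price)
TC(tier 1 (EOQ₁), Q≈1,019.4) = $5,273,074.61
TC(tier 2, Q≈4,530.0) = $5,262,245.47
Minimum at tier 2: $5,262,245.47

$5,262,245.47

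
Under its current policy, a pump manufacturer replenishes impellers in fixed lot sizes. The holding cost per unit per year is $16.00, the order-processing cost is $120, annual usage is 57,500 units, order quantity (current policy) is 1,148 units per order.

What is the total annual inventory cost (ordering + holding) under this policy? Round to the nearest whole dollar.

$15,194

Orders/yr = 57,500/1,148 = 50.087; ordering cost = 50.087 × $120 = $6,010.45
Average inventory = 1,148/2 = 574; holding cost = 574 × $16 = $9,184.00
Total = $6,010.45 + $9,184.00 = $15,194.45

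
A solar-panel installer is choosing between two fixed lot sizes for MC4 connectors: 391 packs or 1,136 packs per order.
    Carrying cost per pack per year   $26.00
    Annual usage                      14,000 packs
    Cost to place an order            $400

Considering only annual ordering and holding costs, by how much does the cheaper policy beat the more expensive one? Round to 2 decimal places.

$292.33

For each Q, cost = (D/Q)·S + (Q/2)·H.
TC(391) = (14,000/391)×400 + (391/2)×26 = $19,405.25
TC(1,136) = (14,000/1,136)×400 + (1,136/2)×26 = $19,697.58
|ΔTC| = |$19,405.25 − $19,697.58| = $292.33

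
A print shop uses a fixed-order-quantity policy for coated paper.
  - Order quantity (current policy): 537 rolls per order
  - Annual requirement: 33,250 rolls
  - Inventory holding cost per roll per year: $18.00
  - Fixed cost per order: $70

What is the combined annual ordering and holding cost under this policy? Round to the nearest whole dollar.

$9,167

Annual ordering cost = (D/Q)·S = (33,250/537) × 70 = $4,334.26
Annual holding cost  = (Q/2)·H = (537/2) × 18 = $4,833.00
Total = $4,334.26 + $4,833.00 = $9,167.26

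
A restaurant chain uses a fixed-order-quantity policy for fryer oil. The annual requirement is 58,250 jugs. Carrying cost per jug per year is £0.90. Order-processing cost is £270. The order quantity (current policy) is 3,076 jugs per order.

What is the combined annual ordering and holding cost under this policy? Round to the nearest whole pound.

Orders/yr = 58,250/3,076 = 18.937; ordering cost = 18.937 × £270 = £5,112.97
Average inventory = 3,076/2 = 1538; holding cost = 1538 × £0.9 = £1,384.20
Total = £5,112.97 + £1,384.20 = £6,497.17

£6,497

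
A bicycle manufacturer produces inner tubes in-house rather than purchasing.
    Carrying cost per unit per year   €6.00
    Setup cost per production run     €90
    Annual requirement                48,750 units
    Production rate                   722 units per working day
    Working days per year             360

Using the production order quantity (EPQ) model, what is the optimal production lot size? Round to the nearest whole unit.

d = 48,750/360 = 135.4167 units/day;  effective holding cost H(1 − d/p) = 6·(1 − 135.4167/722) = 4.87465
Q* = √(2DS / H_eff) = √(2·48,750·90 / 4.87465) ≈ 1,341.69

1,342 units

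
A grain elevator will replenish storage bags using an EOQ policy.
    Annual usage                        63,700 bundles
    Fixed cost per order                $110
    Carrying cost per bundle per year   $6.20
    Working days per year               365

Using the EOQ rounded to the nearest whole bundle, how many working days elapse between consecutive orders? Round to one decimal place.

Optimal lot size Q* = (2 × 63,700 × $110 / $6.2)^½ ≈ 1,503.44 → Q = 1,503 bundles
Days between orders = 365 / (D/Q) = 365 / 42.382 ≈ 8.612

8.6 days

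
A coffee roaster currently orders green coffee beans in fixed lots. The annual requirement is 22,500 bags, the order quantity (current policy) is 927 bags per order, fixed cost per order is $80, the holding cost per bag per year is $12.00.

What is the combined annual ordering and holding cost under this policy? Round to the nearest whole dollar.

Orders/yr = 22,500/927 = 24.272; ordering cost = 24.272 × $80 = $1,941.75
Average inventory = 927/2 = 463.5; holding cost = 463.5 × $12 = $5,562.00
Total = $1,941.75 + $5,562.00 = $7,503.75

$7,504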